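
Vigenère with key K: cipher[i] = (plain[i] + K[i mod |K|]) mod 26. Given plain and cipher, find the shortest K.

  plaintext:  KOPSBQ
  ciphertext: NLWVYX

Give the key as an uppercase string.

  i= 0: N-K =  3 → D
  i= 1: L-O = 23 → X
  i= 2: W-P =  7 → H
  i= 3: V-S =  3 → D
  i= 4: Y-B = 23 → X
  i= 5: X-Q =  7 → H
  shifts repeat with period 3: DXH

DXH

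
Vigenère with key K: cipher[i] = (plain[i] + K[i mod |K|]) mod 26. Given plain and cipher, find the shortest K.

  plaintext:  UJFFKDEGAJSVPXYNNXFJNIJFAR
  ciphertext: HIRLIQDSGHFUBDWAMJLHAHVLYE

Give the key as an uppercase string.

NZMGY

  i= 0: H-U = 13 → N
  i= 1: I-J = 25 → Z
  i= 2: R-F = 12 → M
  i= 3: L-F =  6 → G
  i= 4: I-K = 24 → Y
  i= 5: Q-D = 13 → N
  i= 6: D-E = 25 → Z
  i= 7: S-G = 12 → M
  i= 8: G-A =  6 → G
  i= 9: H-J = 24 → Y
  i=10: F-S = 13 → N
  i=11: U-V = 25 → Z
  i=12: B-P = 12 → M
  i=13: D-X =  6 → G
  i=14: W-Y = 24 → Y
  i=15: A-N = 13 → N
  i=16: M-N = 25 → Z
  i=17: J-X = 12 → M
  i=18: L-F =  6 → G
  i=19: H-J = 24 → Y
  i=20: A-N = 13 → N
  i=21: H-I = 25 → Z
  i=22: V-J = 12 → M
  i=23: L-F =  6 → G
  i=24: Y-A = 24 → Y
  i=25: E-R = 13 → N
  shifts repeat with period 5: NZMGY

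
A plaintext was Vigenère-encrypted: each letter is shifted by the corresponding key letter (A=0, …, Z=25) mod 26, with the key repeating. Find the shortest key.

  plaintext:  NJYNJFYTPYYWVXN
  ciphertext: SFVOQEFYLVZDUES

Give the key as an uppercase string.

  i= 0: S-N =  5 → F
  i= 1: F-J = 22 → W
  i= 2: V-Y = 23 → X
  i= 3: O-N =  1 → B
  i= 4: Q-J =  7 → H
  i= 5: E-F = 25 → Z
  i= 6: F-Y =  7 → H
  i= 7: Y-T =  5 → F
  i= 8: L-P = 22 → W
  i= 9: V-Y = 23 → X
  i=10: Z-Y =  1 → B
  i=11: D-W =  7 → H
  i=12: U-V = 25 → Z
  i=13: E-X =  7 → H
  i=14: S-N =  5 → F
  shifts repeat with period 7: FWXBHZH

FWXBHZH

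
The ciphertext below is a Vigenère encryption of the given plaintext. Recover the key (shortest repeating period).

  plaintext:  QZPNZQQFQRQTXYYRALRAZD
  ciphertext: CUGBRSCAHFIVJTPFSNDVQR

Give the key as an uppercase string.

  i= 0: C-Q = 12 → M
  i= 1: U-Z = 21 → V
  i= 2: G-P = 17 → R
  i= 3: B-N = 14 → O
  i= 4: R-Z = 18 → S
  i= 5: S-Q =  2 → C
  i= 6: C-Q = 12 → M
  i= 7: A-F = 21 → V
  i= 8: H-Q = 17 → R
  i= 9: F-R = 14 → O
  i=10: I-Q = 18 → S
  i=11: V-T =  2 → C
  i=12: J-X = 12 → M
  i=13: T-Y = 21 → V
  i=14: P-Y = 17 → R
  i=15: F-R = 14 → O
  i=16: S-A = 18 → S
  i=17: N-L =  2 → C
  i=18: D-R = 12 → M
  i=19: V-A = 21 → V
  i=20: Q-Z = 17 → R
  i=21: R-D = 14 → O
  shifts repeat with period 6: MVROSC

MVROSC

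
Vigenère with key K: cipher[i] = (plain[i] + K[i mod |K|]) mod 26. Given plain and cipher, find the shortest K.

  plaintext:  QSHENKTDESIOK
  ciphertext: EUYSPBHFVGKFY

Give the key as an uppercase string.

OCR

  i= 0: E-Q = 14 → O
  i= 1: U-S =  2 → C
  i= 2: Y-H = 17 → R
  i= 3: S-E = 14 → O
  i= 4: P-N =  2 → C
  i= 5: B-K = 17 → R
  i= 6: H-T = 14 → O
  i= 7: F-D =  2 → C
  i= 8: V-E = 17 → R
  i= 9: G-S = 14 → O
  i=10: K-I =  2 → C
  i=11: F-O = 17 → R
  i=12: Y-K = 14 → O
  shifts repeat with period 3: OCR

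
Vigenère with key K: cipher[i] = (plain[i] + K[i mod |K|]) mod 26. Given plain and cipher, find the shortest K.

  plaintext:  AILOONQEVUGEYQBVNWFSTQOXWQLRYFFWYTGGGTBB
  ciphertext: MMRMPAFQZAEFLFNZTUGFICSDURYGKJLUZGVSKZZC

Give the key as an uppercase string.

  i= 0: M-A = 12 → M
  i= 1: M-I =  4 → E
  i= 2: R-L =  6 → G
  i= 3: M-O = 24 → Y
  i= 4: P-O =  1 → B
  i= 5: A-N = 13 → N
  i= 6: F-Q = 15 → P
  i= 7: Q-E = 12 → M
  i= 8: Z-V =  4 → E
  i= 9: A-U =  6 → G
  i=10: E-G = 24 → Y
  i=11: F-E =  1 → B
  i=12: L-Y = 13 → N
  i=13: F-Q = 15 → P
  i=14: N-B = 12 → M
  i=15: Z-V =  4 → E
  i=16: T-N =  6 → G
  i=17: U-W = 24 → Y
  i=18: G-F =  1 → B
  i=19: F-S = 13 → N
  i=20: I-T = 15 → P
  i=21: C-Q = 12 → M
  i=22: S-O =  4 → E
  i=23: D-X =  6 → G
  i=24: U-W = 24 → Y
  i=25: R-Q =  1 → B
  i=26: Y-L = 13 → N
  i=27: G-R = 15 → P
  i=28: K-Y = 12 → M
  i=29: J-F =  4 → E
  i=30: L-F =  6 → G
  i=31: U-W = 24 → Y
  i=32: Z-Y =  1 → B
  i=33: G-T = 13 → N
  i=34: V-G = 15 → P
  i=35: S-G = 12 → M
  i=36: K-G =  4 → E
  i=37: Z-T =  6 → G
  i=38: Z-B = 24 → Y
  i=39: C-B =  1 → B
  shifts repeat with period 7: MEGYBNP

MEGYBNP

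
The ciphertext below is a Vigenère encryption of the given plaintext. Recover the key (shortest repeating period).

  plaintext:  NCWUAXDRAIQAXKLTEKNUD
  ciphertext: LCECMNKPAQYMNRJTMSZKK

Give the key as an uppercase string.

  i= 0: L-N = 24 → Y
  i= 1: C-C =  0 → A
  i= 2: E-W =  8 → I
  i= 3: C-U =  8 → I
  i= 4: M-A = 12 → M
  i= 5: N-X = 16 → Q
  i= 6: K-D =  7 → H
  i= 7: P-R = 24 → Y
  i= 8: A-A =  0 → A
  i= 9: Q-I =  8 → I
  i=10: Y-Q =  8 → I
  i=11: M-A = 12 → M
  i=12: N-X = 16 → Q
  i=13: R-K =  7 → H
  i=14: J-L = 24 → Y
  i=15: T-T =  0 → A
  i=16: M-E =  8 → I
  i=17: S-K =  8 → I
  i=18: Z-N = 12 → M
  i=19: K-U = 16 → Q
  i=20: K-D =  7 → H
  shifts repeat with period 7: YAIIMQH

YAIIMQH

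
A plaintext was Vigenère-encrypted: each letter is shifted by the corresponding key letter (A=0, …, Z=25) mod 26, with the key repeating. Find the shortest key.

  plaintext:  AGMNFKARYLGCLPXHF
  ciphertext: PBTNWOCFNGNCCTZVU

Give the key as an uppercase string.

  i= 0: P-A = 15 → P
  i= 1: B-G = 21 → V
  i= 2: T-M =  7 → H
  i= 3: N-N =  0 → A
  i= 4: W-F = 17 → R
  i= 5: O-K =  4 → E
  i= 6: C-A =  2 → C
  i= 7: F-R = 14 → O
  i= 8: N-Y = 15 → P
  i= 9: G-L = 21 → V
  i=10: N-G =  7 → H
  i=11: C-C =  0 → A
  i=12: C-L = 17 → R
  i=13: T-P =  4 → E
  i=14: Z-X =  2 → C
  i=15: V-H = 14 → O
  i=16: U-F = 15 → P
  shifts repeat with period 8: PVHARECO

PVHARECO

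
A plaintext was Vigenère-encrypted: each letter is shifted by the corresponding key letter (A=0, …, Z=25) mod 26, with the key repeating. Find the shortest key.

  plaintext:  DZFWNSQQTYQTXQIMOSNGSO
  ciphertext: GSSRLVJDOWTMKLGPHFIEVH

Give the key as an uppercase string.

  i= 0: G-D =  3 → D
  i= 1: S-Z = 19 → T
  i= 2: S-F = 13 → N
  i= 3: R-W = 21 → V
  i= 4: L-N = 24 → Y
  i= 5: V-S =  3 → D
  i= 6: J-Q = 19 → T
  i= 7: D-Q = 13 → N
  i= 8: O-T = 21 → V
  i= 9: W-Y = 24 → Y
  i=10: T-Q =  3 → D
  i=11: M-T = 19 → T
  i=12: K-X = 13 → N
  i=13: L-Q = 21 → V
  i=14: G-I = 24 → Y
  i=15: P-M =  3 → D
  i=16: H-O = 19 → T
  i=17: F-S = 13 → N
  i=18: I-N = 21 → V
  i=19: E-G = 24 → Y
  i=20: V-S =  3 → D
  i=21: H-O = 19 → T
  shifts repeat with period 5: DTNVY

DTNVY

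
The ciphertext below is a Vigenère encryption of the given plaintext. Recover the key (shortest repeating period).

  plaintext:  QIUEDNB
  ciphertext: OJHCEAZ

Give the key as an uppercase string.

YBN

  i= 0: O-Q = 24 → Y
  i= 1: J-I =  1 → B
  i= 2: H-U = 13 → N
  i= 3: C-E = 24 → Y
  i= 4: E-D =  1 → B
  i= 5: A-N = 13 → N
  i= 6: Z-B = 24 → Y
  shifts repeat with period 3: YBN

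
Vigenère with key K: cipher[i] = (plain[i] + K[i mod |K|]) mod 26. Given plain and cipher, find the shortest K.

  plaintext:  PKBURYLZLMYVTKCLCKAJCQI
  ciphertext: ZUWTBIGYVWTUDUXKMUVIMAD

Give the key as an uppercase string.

KKVZ

  i= 0: Z-P = 10 → K
  i= 1: U-K = 10 → K
  i= 2: W-B = 21 → V
  i= 3: T-U = 25 → Z
  i= 4: B-R = 10 → K
  i= 5: I-Y = 10 → K
  i= 6: G-L = 21 → V
  i= 7: Y-Z = 25 → Z
  i= 8: V-L = 10 → K
  i= 9: W-M = 10 → K
  i=10: T-Y = 21 → V
  i=11: U-V = 25 → Z
  i=12: D-T = 10 → K
  i=13: U-K = 10 → K
  i=14: X-C = 21 → V
  i=15: K-L = 25 → Z
  i=16: M-C = 10 → K
  i=17: U-K = 10 → K
  i=18: V-A = 21 → V
  i=19: I-J = 25 → Z
  i=20: M-C = 10 → K
  i=21: A-Q = 10 → K
  i=22: D-I = 21 → V
  shifts repeat with period 4: KKVZ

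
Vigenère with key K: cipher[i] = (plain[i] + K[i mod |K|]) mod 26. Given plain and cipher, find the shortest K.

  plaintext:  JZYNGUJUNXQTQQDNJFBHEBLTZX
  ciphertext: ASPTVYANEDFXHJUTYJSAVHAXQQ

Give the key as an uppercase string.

RTRGPE

  i= 0: A-J = 17 → R
  i= 1: S-Z = 19 → T
  i= 2: P-Y = 17 → R
  i= 3: T-N =  6 → G
  i= 4: V-G = 15 → P
  i= 5: Y-U =  4 → E
  i= 6: A-J = 17 → R
  i= 7: N-U = 19 → T
  i= 8: E-N = 17 → R
  i= 9: D-X =  6 → G
  i=10: F-Q = 15 → P
  i=11: X-T =  4 → E
  i=12: H-Q = 17 → R
  i=13: J-Q = 19 → T
  i=14: U-D = 17 → R
  i=15: T-N =  6 → G
  i=16: Y-J = 15 → P
  i=17: J-F =  4 → E
  i=18: S-B = 17 → R
  i=19: A-H = 19 → T
  i=20: V-E = 17 → R
  i=21: H-B =  6 → G
  i=22: A-L = 15 → P
  i=23: X-T =  4 → E
  i=24: Q-Z = 17 → R
  i=25: Q-X = 19 → T
  shifts repeat with period 6: RTRGPE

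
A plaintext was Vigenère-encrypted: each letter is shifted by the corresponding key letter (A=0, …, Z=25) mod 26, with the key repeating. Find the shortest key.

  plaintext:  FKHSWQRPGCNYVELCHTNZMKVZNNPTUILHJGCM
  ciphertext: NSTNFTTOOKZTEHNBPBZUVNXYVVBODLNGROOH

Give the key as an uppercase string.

  i= 0: N-F =  8 → I
  i= 1: S-K =  8 → I
  i= 2: T-H = 12 → M
  i= 3: N-S = 21 → V
  i= 4: F-W =  9 → J
  i= 5: T-Q =  3 → D
  i= 6: T-R =  2 → C
  i= 7: O-P = 25 → Z
  i= 8: O-G =  8 → I
  i= 9: K-C =  8 → I
  i=10: Z-N = 12 → M
  i=11: T-Y = 21 → V
  i=12: E-V =  9 → J
  i=13: H-E =  3 → D
  i=14: N-L =  2 → C
  i=15: B-C = 25 → Z
  i=16: P-H =  8 → I
  i=17: B-T =  8 → I
  i=18: Z-N = 12 → M
  i=19: U-Z = 21 → V
  i=20: V-M =  9 → J
  i=21: N-K =  3 → D
  i=22: X-V =  2 → C
  i=23: Y-Z = 25 → Z
  i=24: V-N =  8 → I
  i=25: V-N =  8 → I
  i=26: B-P = 12 → M
  i=27: O-T = 21 → V
  i=28: D-U =  9 → J
  i=29: L-I =  3 → D
  i=30: N-L =  2 → C
  i=31: G-H = 25 → Z
  i=32: R-J =  8 → I
  i=33: O-G =  8 → I
  i=34: O-C = 12 → M
  i=35: H-M = 21 → V
  shifts repeat with period 8: IIMVJDCZ

IIMVJDCZ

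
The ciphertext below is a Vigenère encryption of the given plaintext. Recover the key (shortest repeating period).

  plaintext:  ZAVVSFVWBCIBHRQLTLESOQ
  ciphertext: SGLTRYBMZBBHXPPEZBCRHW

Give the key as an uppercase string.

TGQYZ

  i= 0: S-Z = 19 → T
  i= 1: G-A =  6 → G
  i= 2: L-V = 16 → Q
  i= 3: T-V = 24 → Y
  i= 4: R-S = 25 → Z
  i= 5: Y-F = 19 → T
  i= 6: B-V =  6 → G
  i= 7: M-W = 16 → Q
  i= 8: Z-B = 24 → Y
  i= 9: B-C = 25 → Z
  i=10: B-I = 19 → T
  i=11: H-B =  6 → G
  i=12: X-H = 16 → Q
  i=13: P-R = 24 → Y
  i=14: P-Q = 25 → Z
  i=15: E-L = 19 → T
  i=16: Z-T =  6 → G
  i=17: B-L = 16 → Q
  i=18: C-E = 24 → Y
  i=19: R-S = 25 → Z
  i=20: H-O = 19 → T
  i=21: W-Q =  6 → G
  shifts repeat with period 5: TGQYZ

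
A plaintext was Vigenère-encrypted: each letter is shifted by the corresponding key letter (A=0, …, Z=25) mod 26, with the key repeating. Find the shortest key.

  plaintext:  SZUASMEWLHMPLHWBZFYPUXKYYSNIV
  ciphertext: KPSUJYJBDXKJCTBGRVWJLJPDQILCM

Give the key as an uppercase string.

SQYURMFF

  i= 0: K-S = 18 → S
  i= 1: P-Z = 16 → Q
  i= 2: S-U = 24 → Y
  i= 3: U-A = 20 → U
  i= 4: J-S = 17 → R
  i= 5: Y-M = 12 → M
  i= 6: J-E =  5 → F
  i= 7: B-W =  5 → F
  i= 8: D-L = 18 → S
  i= 9: X-H = 16 → Q
  i=10: K-M = 24 → Y
  i=11: J-P = 20 → U
  i=12: C-L = 17 → R
  i=13: T-H = 12 → M
  i=14: B-W =  5 → F
  i=15: G-B =  5 → F
  i=16: R-Z = 18 → S
  i=17: V-F = 16 → Q
  i=18: W-Y = 24 → Y
  i=19: J-P = 20 → U
  i=20: L-U = 17 → R
  i=21: J-X = 12 → M
  i=22: P-K =  5 → F
  i=23: D-Y =  5 → F
  i=24: Q-Y = 18 → S
  i=25: I-S = 16 → Q
  i=26: L-N = 24 → Y
  i=27: C-I = 20 → U
  i=28: M-V = 17 → R
  shifts repeat with period 8: SQYURMFF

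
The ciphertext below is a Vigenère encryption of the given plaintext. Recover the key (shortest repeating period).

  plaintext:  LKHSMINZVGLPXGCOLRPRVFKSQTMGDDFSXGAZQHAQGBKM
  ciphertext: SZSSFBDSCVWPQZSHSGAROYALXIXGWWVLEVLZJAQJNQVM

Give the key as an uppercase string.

HPLATTQT

  i= 0: S-L =  7 → H
  i= 1: Z-K = 15 → P
  i= 2: S-H = 11 → L
  i= 3: S-S =  0 → A
  i= 4: F-M = 19 → T
  i= 5: B-I = 19 → T
  i= 6: D-N = 16 → Q
  i= 7: S-Z = 19 → T
  i= 8: C-V =  7 → H
  i= 9: V-G = 15 → P
  i=10: W-L = 11 → L
  i=11: P-P =  0 → A
  i=12: Q-X = 19 → T
  i=13: Z-G = 19 → T
  i=14: S-C = 16 → Q
  i=15: H-O = 19 → T
  i=16: S-L =  7 → H
  i=17: G-R = 15 → P
  i=18: A-P = 11 → L
  i=19: R-R =  0 → A
  i=20: O-V = 19 → T
  i=21: Y-F = 19 → T
  i=22: A-K = 16 → Q
  i=23: L-S = 19 → T
  i=24: X-Q =  7 → H
  i=25: I-T = 15 → P
  i=26: X-M = 11 → L
  i=27: G-G =  0 → A
  i=28: W-D = 19 → T
  i=29: W-D = 19 → T
  i=30: V-F = 16 → Q
  i=31: L-S = 19 → T
  i=32: E-X =  7 → H
  i=33: V-G = 15 → P
  i=34: L-A = 11 → L
  i=35: Z-Z =  0 → A
  i=36: J-Q = 19 → T
  i=37: A-H = 19 → T
  i=38: Q-A = 16 → Q
  i=39: J-Q = 19 → T
  i=40: N-G =  7 → H
  i=41: Q-B = 15 → P
  i=42: V-K = 11 → L
  i=43: M-M =  0 → A
  shifts repeat with period 8: HPLATTQT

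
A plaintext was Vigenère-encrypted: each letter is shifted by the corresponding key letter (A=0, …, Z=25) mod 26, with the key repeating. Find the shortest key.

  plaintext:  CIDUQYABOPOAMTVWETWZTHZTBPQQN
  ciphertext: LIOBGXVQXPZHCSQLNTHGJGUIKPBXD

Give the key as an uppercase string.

  i= 0: L-C =  9 → J
  i= 1: I-I =  0 → A
  i= 2: O-D = 11 → L
  i= 3: B-U =  7 → H
  i= 4: G-Q = 16 → Q
  i= 5: X-Y = 25 → Z
  i= 6: V-A = 21 → V
  i= 7: Q-B = 15 → P
  i= 8: X-O =  9 → J
  i= 9: P-P =  0 → A
  i=10: Z-O = 11 → L
  i=11: H-A =  7 → H
  i=12: C-M = 16 → Q
  i=13: S-T = 25 → Z
  i=14: Q-V = 21 → V
  i=15: L-W = 15 → P
  i=16: N-E =  9 → J
  i=17: T-T =  0 → A
  i=18: H-W = 11 → L
  i=19: G-Z =  7 → H
  i=20: J-T = 16 → Q
  i=21: G-H = 25 → Z
  i=22: U-Z = 21 → V
  i=23: I-T = 15 → P
  i=24: K-B =  9 → J
  i=25: P-P =  0 → A
  i=26: B-Q = 11 → L
  i=27: X-Q =  7 → H
  i=28: D-N = 16 → Q
  shifts repeat with period 8: JALHQZVP

JALHQZVP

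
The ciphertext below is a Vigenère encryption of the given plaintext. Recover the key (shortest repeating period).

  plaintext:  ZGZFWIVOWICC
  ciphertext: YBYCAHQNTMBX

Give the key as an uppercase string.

  i= 0: Y-Z = 25 → Z
  i= 1: B-G = 21 → V
  i= 2: Y-Z = 25 → Z
  i= 3: C-F = 23 → X
  i= 4: A-W =  4 → E
  i= 5: H-I = 25 → Z
  i= 6: Q-V = 21 → V
  i= 7: N-O = 25 → Z
  i= 8: T-W = 23 → X
  i= 9: M-I =  4 → E
  i=10: B-C = 25 → Z
  i=11: X-C = 21 → V
  shifts repeat with period 5: ZVZXE

ZVZXE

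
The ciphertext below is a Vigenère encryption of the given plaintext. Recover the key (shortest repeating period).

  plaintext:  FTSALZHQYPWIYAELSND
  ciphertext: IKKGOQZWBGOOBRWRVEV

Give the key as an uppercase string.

  i= 0: I-F =  3 → D
  i= 1: K-T = 17 → R
  i= 2: K-S = 18 → S
  i= 3: G-A =  6 → G
  i= 4: O-L =  3 → D
  i= 5: Q-Z = 17 → R
  i= 6: Z-H = 18 → S
  i= 7: W-Q =  6 → G
  i= 8: B-Y =  3 → D
  i= 9: G-P = 17 → R
  i=10: O-W = 18 → S
  i=11: O-I =  6 → G
  i=12: B-Y =  3 → D
  i=13: R-A = 17 → R
  i=14: W-E = 18 → S
  i=15: R-L =  6 → G
  i=16: V-S =  3 → D
  i=17: E-N = 17 → R
  i=18: V-D = 18 → S
  shifts repeat with period 4: DRSG

DRSG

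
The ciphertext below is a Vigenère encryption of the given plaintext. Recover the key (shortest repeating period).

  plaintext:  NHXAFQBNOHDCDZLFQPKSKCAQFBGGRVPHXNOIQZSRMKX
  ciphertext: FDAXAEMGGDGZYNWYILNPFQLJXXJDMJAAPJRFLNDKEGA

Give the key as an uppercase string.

  i= 0: F-N = 18 → S
  i= 1: D-H = 22 → W
  i= 2: A-X =  3 → D
  i= 3: X-A = 23 → X
  i= 4: A-F = 21 → V
  i= 5: E-Q = 14 → O
  i= 6: M-B = 11 → L
  i= 7: G-N = 19 → T
  i= 8: G-O = 18 → S
  i= 9: D-H = 22 → W
  i=10: G-D =  3 → D
  i=11: Z-C = 23 → X
  i=12: Y-D = 21 → V
  i=13: N-Z = 14 → O
  i=14: W-L = 11 → L
  i=15: Y-F = 19 → T
  i=16: I-Q = 18 → S
  i=17: L-P = 22 → W
  i=18: N-K =  3 → D
  i=19: P-S = 23 → X
  i=20: F-K = 21 → V
  i=21: Q-C = 14 → O
  i=22: L-A = 11 → L
  i=23: J-Q = 19 → T
  i=24: X-F = 18 → S
  i=25: X-B = 22 → W
  i=26: J-G =  3 → D
  i=27: D-G = 23 → X
  i=28: M-R = 21 → V
  i=29: J-V = 14 → O
  i=30: A-P = 11 → L
  i=31: A-H = 19 → T
  i=32: P-X = 18 → S
  i=33: J-N = 22 → W
  i=34: R-O =  3 → D
  i=35: F-I = 23 → X
  i=36: L-Q = 21 → V
  i=37: N-Z = 14 → O
  i=38: D-S = 11 → L
  i=39: K-R = 19 → T
  i=40: E-M = 18 → S
  i=41: G-K = 22 → W
  i=42: A-X =  3 → D
  shifts repeat with period 8: SWDXVOLT

SWDXVOLT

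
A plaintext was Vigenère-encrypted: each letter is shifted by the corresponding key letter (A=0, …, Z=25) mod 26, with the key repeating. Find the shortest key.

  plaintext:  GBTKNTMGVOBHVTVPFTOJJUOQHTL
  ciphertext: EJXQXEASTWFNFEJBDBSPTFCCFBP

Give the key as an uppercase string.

YIEGKLOM

  i= 0: E-G = 24 → Y
  i= 1: J-B =  8 → I
  i= 2: X-T =  4 → E
  i= 3: Q-K =  6 → G
  i= 4: X-N = 10 → K
  i= 5: E-T = 11 → L
  i= 6: A-M = 14 → O
  i= 7: S-G = 12 → M
  i= 8: T-V = 24 → Y
  i= 9: W-O =  8 → I
  i=10: F-B =  4 → E
  i=11: N-H =  6 → G
  i=12: F-V = 10 → K
  i=13: E-T = 11 → L
  i=14: J-V = 14 → O
  i=15: B-P = 12 → M
  i=16: D-F = 24 → Y
  i=17: B-T =  8 → I
  i=18: S-O =  4 → E
  i=19: P-J =  6 → G
  i=20: T-J = 10 → K
  i=21: F-U = 11 → L
  i=22: C-O = 14 → O
  i=23: C-Q = 12 → M
  i=24: F-H = 24 → Y
  i=25: B-T =  8 → I
  i=26: P-L =  4 → E
  shifts repeat with period 8: YIEGKLOM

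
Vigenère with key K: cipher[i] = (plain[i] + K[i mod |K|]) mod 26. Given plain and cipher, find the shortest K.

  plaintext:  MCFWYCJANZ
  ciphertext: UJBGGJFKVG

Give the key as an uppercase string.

  i= 0: U-M =  8 → I
  i= 1: J-C =  7 → H
  i= 2: B-F = 22 → W
  i= 3: G-W = 10 → K
  i= 4: G-Y =  8 → I
  i= 5: J-C =  7 → H
  i= 6: F-J = 22 → W
  i= 7: K-A = 10 → K
  i= 8: V-N =  8 → I
  i= 9: G-Z =  7 → H
  shifts repeat with period 4: IHWK

IHWK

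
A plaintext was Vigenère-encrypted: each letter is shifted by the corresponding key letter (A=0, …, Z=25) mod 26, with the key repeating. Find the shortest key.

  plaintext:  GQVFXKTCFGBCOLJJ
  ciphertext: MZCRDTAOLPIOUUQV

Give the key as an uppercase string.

  i= 0: M-G =  6 → G
  i= 1: Z-Q =  9 → J
  i= 2: C-V =  7 → H
  i= 3: R-F = 12 → M
  i= 4: D-X =  6 → G
  i= 5: T-K =  9 → J
  i= 6: A-T =  7 → H
  i= 7: O-C = 12 → M
  i= 8: L-F =  6 → G
  i= 9: P-G =  9 → J
  i=10: I-B =  7 → H
  i=11: O-C = 12 → M
  i=12: U-O =  6 → G
  i=13: U-L =  9 → J
  i=14: Q-J =  7 → H
  i=15: V-J = 12 → M
  shifts repeat with period 4: GJHM

GJHM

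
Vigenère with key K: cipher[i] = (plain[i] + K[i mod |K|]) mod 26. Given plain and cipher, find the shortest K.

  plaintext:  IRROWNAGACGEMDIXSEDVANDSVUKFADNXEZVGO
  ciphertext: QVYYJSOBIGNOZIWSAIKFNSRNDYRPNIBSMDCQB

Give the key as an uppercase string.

  i= 0: Q-I =  8 → I
  i= 1: V-R =  4 → E
  i= 2: Y-R =  7 → H
  i= 3: Y-O = 10 → K
  i= 4: J-W = 13 → N
  i= 5: S-N =  5 → F
  i= 6: O-A = 14 → O
  i= 7: B-G = 21 → V
  i= 8: I-A =  8 → I
  i= 9: G-C =  4 → E
  i=10: N-G =  7 → H
  i=11: O-E = 10 → K
  i=12: Z-M = 13 → N
  i=13: I-D =  5 → F
  i=14: W-I = 14 → O
  i=15: S-X = 21 → V
  i=16: A-S =  8 → I
  i=17: I-E =  4 → E
  i=18: K-D =  7 → H
  i=19: F-V = 10 → K
  i=20: N-A = 13 → N
  i=21: S-N =  5 → F
  i=22: R-D = 14 → O
  i=23: N-S = 21 → V
  i=24: D-V =  8 → I
  i=25: Y-U =  4 → E
  i=26: R-K =  7 → H
  i=27: P-F = 10 → K
  i=28: N-A = 13 → N
  i=29: I-D =  5 → F
  i=30: B-N = 14 → O
  i=31: S-X = 21 → V
  i=32: M-E =  8 → I
  i=33: D-Z =  4 → E
  i=34: C-V =  7 → H
  i=35: Q-G = 10 → K
  i=36: B-O = 13 → N
  shifts repeat with period 8: IEHKNFOV

IEHKNFOV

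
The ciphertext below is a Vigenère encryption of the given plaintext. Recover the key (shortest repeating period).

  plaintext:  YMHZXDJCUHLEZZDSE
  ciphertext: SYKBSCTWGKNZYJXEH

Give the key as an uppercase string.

UMDCVZK

  i= 0: S-Y = 20 → U
  i= 1: Y-M = 12 → M
  i= 2: K-H =  3 → D
  i= 3: B-Z =  2 → C
  i= 4: S-X = 21 → V
  i= 5: C-D = 25 → Z
  i= 6: T-J = 10 → K
  i= 7: W-C = 20 → U
  i= 8: G-U = 12 → M
  i= 9: K-H =  3 → D
  i=10: N-L =  2 → C
  i=11: Z-E = 21 → V
  i=12: Y-Z = 25 → Z
  i=13: J-Z = 10 → K
  i=14: X-D = 20 → U
  i=15: E-S = 12 → M
  i=16: H-E =  3 → D
  shifts repeat with period 7: UMDCVZK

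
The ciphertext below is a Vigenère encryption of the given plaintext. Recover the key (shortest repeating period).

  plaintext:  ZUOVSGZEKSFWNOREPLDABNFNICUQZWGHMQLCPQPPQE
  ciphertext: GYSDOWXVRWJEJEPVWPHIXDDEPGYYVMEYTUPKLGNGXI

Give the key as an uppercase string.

  i= 0: G-Z =  7 → H
  i= 1: Y-U =  4 → E
  i= 2: S-O =  4 → E
  i= 3: D-V =  8 → I
  i= 4: O-S = 22 → W
  i= 5: W-G = 16 → Q
  i= 6: X-Z = 24 → Y
  i= 7: V-E = 17 → R
  i= 8: R-K =  7 → H
  i= 9: W-S =  4 → E
  i=10: J-F =  4 → E
  i=11: E-W =  8 → I
  i=12: J-N = 22 → W
  i=13: E-O = 16 → Q
  i=14: P-R = 24 → Y
  i=15: V-E = 17 → R
  i=16: W-P =  7 → H
  i=17: P-L =  4 → E
  i=18: H-D =  4 → E
  i=19: I-A =  8 → I
  i=20: X-B = 22 → W
  i=21: D-N = 16 → Q
  i=22: D-F = 24 → Y
  i=23: E-N = 17 → R
  i=24: P-I =  7 → H
  i=25: G-C =  4 → E
  i=26: Y-U =  4 → E
  i=27: Y-Q =  8 → I
  i=28: V-Z = 22 → W
  i=29: M-W = 16 → Q
  i=30: E-G = 24 → Y
  i=31: Y-H = 17 → R
  i=32: T-M =  7 → H
  i=33: U-Q =  4 → E
  i=34: P-L =  4 → E
  i=35: K-C =  8 → I
  i=36: L-P = 22 → W
  i=37: G-Q = 16 → Q
  i=38: N-P = 24 → Y
  i=39: G-P = 17 → R
  i=40: X-Q =  7 → H
  i=41: I-E =  4 → E
  shifts repeat with period 8: HEEIWQYR

HEEIWQYR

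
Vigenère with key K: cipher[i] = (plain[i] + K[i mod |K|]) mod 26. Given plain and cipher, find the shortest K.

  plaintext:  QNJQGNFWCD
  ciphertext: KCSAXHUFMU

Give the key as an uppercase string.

  i= 0: K-Q = 20 → U
  i= 1: C-N = 15 → P
  i= 2: S-J =  9 → J
  i= 3: A-Q = 10 → K
  i= 4: X-G = 17 → R
  i= 5: H-N = 20 → U
  i= 6: U-F = 15 → P
  i= 7: F-W =  9 → J
  i= 8: M-C = 10 → K
  i= 9: U-D = 17 → R
  shifts repeat with period 5: UPJKR

UPJKR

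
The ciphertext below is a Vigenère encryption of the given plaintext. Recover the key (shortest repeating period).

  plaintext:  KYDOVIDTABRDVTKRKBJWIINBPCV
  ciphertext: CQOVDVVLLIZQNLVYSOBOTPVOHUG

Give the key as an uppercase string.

SSLHIN

  i= 0: C-K = 18 → S
  i= 1: Q-Y = 18 → S
  i= 2: O-D = 11 → L
  i= 3: V-O =  7 → H
  i= 4: D-V =  8 → I
  i= 5: V-I = 13 → N
  i= 6: V-D = 18 → S
  i= 7: L-T = 18 → S
  i= 8: L-A = 11 → L
  i= 9: I-B =  7 → H
  i=10: Z-R =  8 → I
  i=11: Q-D = 13 → N
  i=12: N-V = 18 → S
  i=13: L-T = 18 → S
  i=14: V-K = 11 → L
  i=15: Y-R =  7 → H
  i=16: S-K =  8 → I
  i=17: O-B = 13 → N
  i=18: B-J = 18 → S
  i=19: O-W = 18 → S
  i=20: T-I = 11 → L
  i=21: P-I =  7 → H
  i=22: V-N =  8 → I
  i=23: O-B = 13 → N
  i=24: H-P = 18 → S
  i=25: U-C = 18 → S
  i=26: G-V = 11 → L
  shifts repeat with period 6: SSLHIN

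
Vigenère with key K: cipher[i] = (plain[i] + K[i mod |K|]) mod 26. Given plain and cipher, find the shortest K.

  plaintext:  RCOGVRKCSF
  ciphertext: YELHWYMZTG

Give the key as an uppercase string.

HCXBB

  i= 0: Y-R =  7 → H
  i= 1: E-C =  2 → C
  i= 2: L-O = 23 → X
  i= 3: H-G =  1 → B
  i= 4: W-V =  1 → B
  i= 5: Y-R =  7 → H
  i= 6: M-K =  2 → C
  i= 7: Z-C = 23 → X
  i= 8: T-S =  1 → B
  i= 9: G-F =  1 → B
  shifts repeat with period 5: HCXBB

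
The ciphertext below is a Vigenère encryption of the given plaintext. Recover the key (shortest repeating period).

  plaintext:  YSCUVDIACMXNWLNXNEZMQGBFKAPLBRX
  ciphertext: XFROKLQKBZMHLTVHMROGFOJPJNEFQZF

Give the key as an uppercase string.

ZNPUPIIK

  i= 0: X-Y = 25 → Z
  i= 1: F-S = 13 → N
  i= 2: R-C = 15 → P
  i= 3: O-U = 20 → U
  i= 4: K-V = 15 → P
  i= 5: L-D =  8 → I
  i= 6: Q-I =  8 → I
  i= 7: K-A = 10 → K
  i= 8: B-C = 25 → Z
  i= 9: Z-M = 13 → N
  i=10: M-X = 15 → P
  i=11: H-N = 20 → U
  i=12: L-W = 15 → P
  i=13: T-L =  8 → I
  i=14: V-N =  8 → I
  i=15: H-X = 10 → K
  i=16: M-N = 25 → Z
  i=17: R-E = 13 → N
  i=18: O-Z = 15 → P
  i=19: G-M = 20 → U
  i=20: F-Q = 15 → P
  i=21: O-G =  8 → I
  i=22: J-B =  8 → I
  i=23: P-F = 10 → K
  i=24: J-K = 25 → Z
  i=25: N-A = 13 → N
  i=26: E-P = 15 → P
  i=27: F-L = 20 → U
  i=28: Q-B = 15 → P
  i=29: Z-R =  8 → I
  i=30: F-X =  8 → I
  shifts repeat with period 8: ZNPUPIIK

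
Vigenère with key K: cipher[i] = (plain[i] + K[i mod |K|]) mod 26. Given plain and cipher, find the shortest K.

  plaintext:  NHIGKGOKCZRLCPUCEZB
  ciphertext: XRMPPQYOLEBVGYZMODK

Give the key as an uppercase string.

KKEJF

  i= 0: X-N = 10 → K
  i= 1: R-H = 10 → K
  i= 2: M-I =  4 → E
  i= 3: P-G =  9 → J
  i= 4: P-K =  5 → F
  i= 5: Q-G = 10 → K
  i= 6: Y-O = 10 → K
  i= 7: O-K =  4 → E
  i= 8: L-C =  9 → J
  i= 9: E-Z =  5 → F
  i=10: B-R = 10 → K
  i=11: V-L = 10 → K
  i=12: G-C =  4 → E
  i=13: Y-P =  9 → J
  i=14: Z-U =  5 → F
  i=15: M-C = 10 → K
  i=16: O-E = 10 → K
  i=17: D-Z =  4 → E
  i=18: K-B =  9 → J
  shifts repeat with period 5: KKEJF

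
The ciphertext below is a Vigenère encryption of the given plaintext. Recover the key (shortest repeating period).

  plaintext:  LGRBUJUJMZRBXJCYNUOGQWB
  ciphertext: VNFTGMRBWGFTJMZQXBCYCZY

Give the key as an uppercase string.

  i= 0: V-L = 10 → K
  i= 1: N-G =  7 → H
  i= 2: F-R = 14 → O
  i= 3: T-B = 18 → S
  i= 4: G-U = 12 → M
  i= 5: M-J =  3 → D
  i= 6: R-U = 23 → X
  i= 7: B-J = 18 → S
  i= 8: W-M = 10 → K
  i= 9: G-Z =  7 → H
  i=10: F-R = 14 → O
  i=11: T-B = 18 → S
  i=12: J-X = 12 → M
  i=13: M-J =  3 → D
  i=14: Z-C = 23 → X
  i=15: Q-Y = 18 → S
  i=16: X-N = 10 → K
  i=17: B-U =  7 → H
  i=18: C-O = 14 → O
  i=19: Y-G = 18 → S
  i=20: C-Q = 12 → M
  i=21: Z-W =  3 → D
  i=22: Y-B = 23 → X
  shifts repeat with period 8: KHOSMDXS

KHOSMDXS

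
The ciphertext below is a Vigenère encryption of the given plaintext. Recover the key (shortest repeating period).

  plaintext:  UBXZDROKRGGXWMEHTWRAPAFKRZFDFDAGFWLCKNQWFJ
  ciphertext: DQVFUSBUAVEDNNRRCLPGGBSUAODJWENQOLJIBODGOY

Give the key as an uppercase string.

JPYGRBNK

  i= 0: D-U =  9 → J
  i= 1: Q-B = 15 → P
  i= 2: V-X = 24 → Y
  i= 3: F-Z =  6 → G
  i= 4: U-D = 17 → R
  i= 5: S-R =  1 → B
  i= 6: B-O = 13 → N
  i= 7: U-K = 10 → K
  i= 8: A-R =  9 → J
  i= 9: V-G = 15 → P
  i=10: E-G = 24 → Y
  i=11: D-X =  6 → G
  i=12: N-W = 17 → R
  i=13: N-M =  1 → B
  i=14: R-E = 13 → N
  i=15: R-H = 10 → K
  i=16: C-T =  9 → J
  i=17: L-W = 15 → P
  i=18: P-R = 24 → Y
  i=19: G-A =  6 → G
  i=20: G-P = 17 → R
  i=21: B-A =  1 → B
  i=22: S-F = 13 → N
  i=23: U-K = 10 → K
  i=24: A-R =  9 → J
  i=25: O-Z = 15 → P
  i=26: D-F = 24 → Y
  i=27: J-D =  6 → G
  i=28: W-F = 17 → R
  i=29: E-D =  1 → B
  i=30: N-A = 13 → N
  i=31: Q-G = 10 → K
  i=32: O-F =  9 → J
  i=33: L-W = 15 → P
  i=34: J-L = 24 → Y
  i=35: I-C =  6 → G
  i=36: B-K = 17 → R
  i=37: O-N =  1 → B
  i=38: D-Q = 13 → N
  i=39: G-W = 10 → K
  i=40: O-F =  9 → J
  i=41: Y-J = 15 → P
  shifts repeat with period 8: JPYGRBNK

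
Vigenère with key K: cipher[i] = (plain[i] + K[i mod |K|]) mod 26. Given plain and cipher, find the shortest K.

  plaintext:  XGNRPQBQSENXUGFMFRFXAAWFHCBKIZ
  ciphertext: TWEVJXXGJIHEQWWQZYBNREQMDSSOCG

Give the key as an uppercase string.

WQREUH

  i= 0: T-X = 22 → W
  i= 1: W-G = 16 → Q
  i= 2: E-N = 17 → R
  i= 3: V-R =  4 → E
  i= 4: J-P = 20 → U
  i= 5: X-Q =  7 → H
  i= 6: X-B = 22 → W
  i= 7: G-Q = 16 → Q
  i= 8: J-S = 17 → R
  i= 9: I-E =  4 → E
  i=10: H-N = 20 → U
  i=11: E-X =  7 → H
  i=12: Q-U = 22 → W
  i=13: W-G = 16 → Q
  i=14: W-F = 17 → R
  i=15: Q-M =  4 → E
  i=16: Z-F = 20 → U
  i=17: Y-R =  7 → H
  i=18: B-F = 22 → W
  i=19: N-X = 16 → Q
  i=20: R-A = 17 → R
  i=21: E-A =  4 → E
  i=22: Q-W = 20 → U
  i=23: M-F =  7 → H
  i=24: D-H = 22 → W
  i=25: S-C = 16 → Q
  i=26: S-B = 17 → R
  i=27: O-K =  4 → E
  i=28: C-I = 20 → U
  i=29: G-Z =  7 → H
  shifts repeat with period 6: WQREUH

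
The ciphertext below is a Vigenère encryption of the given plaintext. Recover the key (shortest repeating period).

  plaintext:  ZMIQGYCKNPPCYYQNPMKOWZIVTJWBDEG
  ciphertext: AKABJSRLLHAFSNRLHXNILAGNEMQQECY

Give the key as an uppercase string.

  i= 0: A-Z =  1 → B
  i= 1: K-M = 24 → Y
  i= 2: A-I = 18 → S
  i= 3: B-Q = 11 → L
  i= 4: J-G =  3 → D
  i= 5: S-Y = 20 → U
  i= 6: R-C = 15 → P
  i= 7: L-K =  1 → B
  i= 8: L-N = 24 → Y
  i= 9: H-P = 18 → S
  i=10: A-P = 11 → L
  i=11: F-C =  3 → D
  i=12: S-Y = 20 → U
  i=13: N-Y = 15 → P
  i=14: R-Q =  1 → B
  i=15: L-N = 24 → Y
  i=16: H-P = 18 → S
  i=17: X-M = 11 → L
  i=18: N-K =  3 → D
  i=19: I-O = 20 → U
  i=20: L-W = 15 → P
  i=21: A-Z =  1 → B
  i=22: G-I = 24 → Y
  i=23: N-V = 18 → S
  i=24: E-T = 11 → L
  i=25: M-J =  3 → D
  i=26: Q-W = 20 → U
  i=27: Q-B = 15 → P
  i=28: E-D =  1 → B
  i=29: C-E = 24 → Y
  i=30: Y-G = 18 → S
  shifts repeat with period 7: BYSLDUP

BYSLDUP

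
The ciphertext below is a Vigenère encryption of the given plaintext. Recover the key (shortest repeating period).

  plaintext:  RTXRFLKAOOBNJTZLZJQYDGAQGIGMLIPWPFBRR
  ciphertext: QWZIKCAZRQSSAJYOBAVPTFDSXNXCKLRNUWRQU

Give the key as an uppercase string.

  i= 0: Q-R = 25 → Z
  i= 1: W-T =  3 → D
  i= 2: Z-X =  2 → C
  i= 3: I-R = 17 → R
  i= 4: K-F =  5 → F
  i= 5: C-L = 17 → R
  i= 6: A-K = 16 → Q
  i= 7: Z-A = 25 → Z
  i= 8: R-O =  3 → D
  i= 9: Q-O =  2 → C
  i=10: S-B = 17 → R
  i=11: S-N =  5 → F
  i=12: A-J = 17 → R
  i=13: J-T = 16 → Q
  i=14: Y-Z = 25 → Z
  i=15: O-L =  3 → D
  i=16: B-Z =  2 → C
  i=17: A-J = 17 → R
  i=18: V-Q =  5 → F
  i=19: P-Y = 17 → R
  i=20: T-D = 16 → Q
  i=21: F-G = 25 → Z
  i=22: D-A =  3 → D
  i=23: S-Q =  2 → C
  i=24: X-G = 17 → R
  i=25: N-I =  5 → F
  i=26: X-G = 17 → R
  i=27: C-M = 16 → Q
  i=28: K-L = 25 → Z
  i=29: L-I =  3 → D
  i=30: R-P =  2 → C
  i=31: N-W = 17 → R
  i=32: U-P =  5 → F
  i=33: W-F = 17 → R
  i=34: R-B = 16 → Q
  i=35: Q-R = 25 → Z
  i=36: U-R =  3 → D
  shifts repeat with period 7: ZDCRFRQ

ZDCRFRQ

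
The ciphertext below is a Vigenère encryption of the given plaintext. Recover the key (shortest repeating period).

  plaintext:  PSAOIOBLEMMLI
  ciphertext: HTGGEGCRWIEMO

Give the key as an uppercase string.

  i= 0: H-P = 18 → S
  i= 1: T-S =  1 → B
  i= 2: G-A =  6 → G
  i= 3: G-O = 18 → S
  i= 4: E-I = 22 → W
  i= 5: G-O = 18 → S
  i= 6: C-B =  1 → B
  i= 7: R-L =  6 → G
  i= 8: W-E = 18 → S
  i= 9: I-M = 22 → W
  i=10: E-M = 18 → S
  i=11: M-L =  1 → B
  i=12: O-I =  6 → G
  shifts repeat with period 5: SBGSW

SBGSW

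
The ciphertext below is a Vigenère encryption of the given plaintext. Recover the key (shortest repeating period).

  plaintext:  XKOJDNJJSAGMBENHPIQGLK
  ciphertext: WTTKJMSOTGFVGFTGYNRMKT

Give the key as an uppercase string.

ZJFBG

  i= 0: W-X = 25 → Z
  i= 1: T-K =  9 → J
  i= 2: T-O =  5 → F
  i= 3: K-J =  1 → B
  i= 4: J-D =  6 → G
  i= 5: M-N = 25 → Z
  i= 6: S-J =  9 → J
  i= 7: O-J =  5 → F
  i= 8: T-S =  1 → B
  i= 9: G-A =  6 → G
  i=10: F-G = 25 → Z
  i=11: V-M =  9 → J
  i=12: G-B =  5 → F
  i=13: F-E =  1 → B
  i=14: T-N =  6 → G
  i=15: G-H = 25 → Z
  i=16: Y-P =  9 → J
  i=17: N-I =  5 → F
  i=18: R-Q =  1 → B
  i=19: M-G =  6 → G
  i=20: K-L = 25 → Z
  i=21: T-K =  9 → J
  shifts repeat with period 5: ZJFBG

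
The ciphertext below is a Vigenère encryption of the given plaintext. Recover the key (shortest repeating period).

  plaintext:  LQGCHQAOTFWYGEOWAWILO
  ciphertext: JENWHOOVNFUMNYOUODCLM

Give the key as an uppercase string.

  i= 0: J-L = 24 → Y
  i= 1: E-Q = 14 → O
  i= 2: N-G =  7 → H
  i= 3: W-C = 20 → U
  i= 4: H-H =  0 → A
  i= 5: O-Q = 24 → Y
  i= 6: O-A = 14 → O
  i= 7: V-O =  7 → H
  i= 8: N-T = 20 → U
  i= 9: F-F =  0 → A
  i=10: U-W = 24 → Y
  i=11: M-Y = 14 → O
  i=12: N-G =  7 → H
  i=13: Y-E = 20 → U
  i=14: O-O =  0 → A
  i=15: U-W = 24 → Y
  i=16: O-A = 14 → O
  i=17: D-W =  7 → H
  i=18: C-I = 20 → U
  i=19: L-L =  0 → A
  i=20: M-O = 24 → Y
  shifts repeat with period 5: YOHUA

YOHUA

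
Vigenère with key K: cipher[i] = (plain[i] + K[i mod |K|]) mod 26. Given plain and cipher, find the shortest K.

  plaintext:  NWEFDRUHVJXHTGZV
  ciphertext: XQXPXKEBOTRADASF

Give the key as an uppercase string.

KUT

  i= 0: X-N = 10 → K
  i= 1: Q-W = 20 → U
  i= 2: X-E = 19 → T
  i= 3: P-F = 10 → K
  i= 4: X-D = 20 → U
  i= 5: K-R = 19 → T
  i= 6: E-U = 10 → K
  i= 7: B-H = 20 → U
  i= 8: O-V = 19 → T
  i= 9: T-J = 10 → K
  i=10: R-X = 20 → U
  i=11: A-H = 19 → T
  i=12: D-T = 10 → K
  i=13: A-G = 20 → U
  i=14: S-Z = 19 → T
  i=15: F-V = 10 → K
  shifts repeat with period 3: KUT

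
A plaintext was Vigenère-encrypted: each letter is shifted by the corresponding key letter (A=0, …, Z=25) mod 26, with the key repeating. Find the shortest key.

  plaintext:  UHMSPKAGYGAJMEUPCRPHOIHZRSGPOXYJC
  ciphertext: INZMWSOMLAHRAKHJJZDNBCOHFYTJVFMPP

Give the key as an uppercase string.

  i= 0: I-U = 14 → O
  i= 1: N-H =  6 → G
  i= 2: Z-M = 13 → N
  i= 3: M-S = 20 → U
  i= 4: W-P =  7 → H
  i= 5: S-K =  8 → I
  i= 6: O-A = 14 → O
  i= 7: M-G =  6 → G
  i= 8: L-Y = 13 → N
  i= 9: A-G = 20 → U
  i=10: H-A =  7 → H
  i=11: R-J =  8 → I
  i=12: A-M = 14 → O
  i=13: K-E =  6 → G
  i=14: H-U = 13 → N
  i=15: J-P = 20 → U
  i=16: J-C =  7 → H
  i=17: Z-R =  8 → I
  i=18: D-P = 14 → O
  i=19: N-H =  6 → G
  i=20: B-O = 13 → N
  i=21: C-I = 20 → U
  i=22: O-H =  7 → H
  i=23: H-Z =  8 → I
  i=24: F-R = 14 → O
  i=25: Y-S =  6 → G
  i=26: T-G = 13 → N
  i=27: J-P = 20 → U
  i=28: V-O =  7 → H
  i=29: F-X =  8 → I
  i=30: M-Y = 14 → O
  i=31: P-J =  6 → G
  i=32: P-C = 13 → N
  shifts repeat with period 6: OGNUHI

OGNUHI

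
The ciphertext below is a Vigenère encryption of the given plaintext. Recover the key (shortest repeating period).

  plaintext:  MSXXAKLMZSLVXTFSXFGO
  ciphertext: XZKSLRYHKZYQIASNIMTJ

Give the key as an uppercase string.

LHNV

  i= 0: X-M = 11 → L
  i= 1: Z-S =  7 → H
  i= 2: K-X = 13 → N
  i= 3: S-X = 21 → V
  i= 4: L-A = 11 → L
  i= 5: R-K =  7 → H
  i= 6: Y-L = 13 → N
  i= 7: H-M = 21 → V
  i= 8: K-Z = 11 → L
  i= 9: Z-S =  7 → H
  i=10: Y-L = 13 → N
  i=11: Q-V = 21 → V
  i=12: I-X = 11 → L
  i=13: A-T =  7 → H
  i=14: S-F = 13 → N
  i=15: N-S = 21 → V
  i=16: I-X = 11 → L
  i=17: M-F =  7 → H
  i=18: T-G = 13 → N
  i=19: J-O = 21 → V
  shifts repeat with period 4: LHNV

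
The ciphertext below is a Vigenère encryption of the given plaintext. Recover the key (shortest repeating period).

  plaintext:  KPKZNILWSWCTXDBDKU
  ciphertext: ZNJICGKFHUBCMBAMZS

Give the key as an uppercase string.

PYZJ

  i= 0: Z-K = 15 → P
  i= 1: N-P = 24 → Y
  i= 2: J-K = 25 → Z
  i= 3: I-Z =  9 → J
  i= 4: C-N = 15 → P
  i= 5: G-I = 24 → Y
  i= 6: K-L = 25 → Z
  i= 7: F-W =  9 → J
  i= 8: H-S = 15 → P
  i= 9: U-W = 24 → Y
  i=10: B-C = 25 → Z
  i=11: C-T =  9 → J
  i=12: M-X = 15 → P
  i=13: B-D = 24 → Y
  i=14: A-B = 25 → Z
  i=15: M-D =  9 → J
  i=16: Z-K = 15 → P
  i=17: S-U = 24 → Y
  shifts repeat with period 4: PYZJ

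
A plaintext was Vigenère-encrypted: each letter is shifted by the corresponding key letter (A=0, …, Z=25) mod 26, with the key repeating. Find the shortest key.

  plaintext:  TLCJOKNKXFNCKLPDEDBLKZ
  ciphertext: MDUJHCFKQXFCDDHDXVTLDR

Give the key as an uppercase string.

TSSA

  i= 0: M-T = 19 → T
  i= 1: D-L = 18 → S
  i= 2: U-C = 18 → S
  i= 3: J-J =  0 → A
  i= 4: H-O = 19 → T
  i= 5: C-K = 18 → S
  i= 6: F-N = 18 → S
  i= 7: K-K =  0 → A
  i= 8: Q-X = 19 → T
  i= 9: X-F = 18 → S
  i=10: F-N = 18 → S
  i=11: C-C =  0 → A
  i=12: D-K = 19 → T
  i=13: D-L = 18 → S
  i=14: H-P = 18 → S
  i=15: D-D =  0 → A
  i=16: X-E = 19 → T
  i=17: V-D = 18 → S
  i=18: T-B = 18 → S
  i=19: L-L =  0 → A
  i=20: D-K = 19 → T
  i=21: R-Z = 18 → S
  shifts repeat with period 4: TSSA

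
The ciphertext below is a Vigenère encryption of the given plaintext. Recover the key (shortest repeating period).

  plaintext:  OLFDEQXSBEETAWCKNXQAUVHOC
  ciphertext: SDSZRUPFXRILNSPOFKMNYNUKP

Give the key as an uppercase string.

ESNWN

  i= 0: S-O =  4 → E
  i= 1: D-L = 18 → S
  i= 2: S-F = 13 → N
  i= 3: Z-D = 22 → W
  i= 4: R-E = 13 → N
  i= 5: U-Q =  4 → E
  i= 6: P-X = 18 → S
  i= 7: F-S = 13 → N
  i= 8: X-B = 22 → W
  i= 9: R-E = 13 → N
  i=10: I-E =  4 → E
  i=11: L-T = 18 → S
  i=12: N-A = 13 → N
  i=13: S-W = 22 → W
  i=14: P-C = 13 → N
  i=15: O-K =  4 → E
  i=16: F-N = 18 → S
  i=17: K-X = 13 → N
  i=18: M-Q = 22 → W
  i=19: N-A = 13 → N
  i=20: Y-U =  4 → E
  i=21: N-V = 18 → S
  i=22: U-H = 13 → N
  i=23: K-O = 22 → W
  i=24: P-C = 13 → N
  shifts repeat with period 5: ESNWN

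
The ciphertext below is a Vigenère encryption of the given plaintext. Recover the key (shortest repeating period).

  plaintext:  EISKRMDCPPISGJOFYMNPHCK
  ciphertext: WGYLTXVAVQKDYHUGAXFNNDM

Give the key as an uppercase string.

SYGBCL

  i= 0: W-E = 18 → S
  i= 1: G-I = 24 → Y
  i= 2: Y-S =  6 → G
  i= 3: L-K =  1 → B
  i= 4: T-R =  2 → C
  i= 5: X-M = 11 → L
  i= 6: V-D = 18 → S
  i= 7: A-C = 24 → Y
  i= 8: V-P =  6 → G
  i= 9: Q-P =  1 → B
  i=10: K-I =  2 → C
  i=11: D-S = 11 → L
  i=12: Y-G = 18 → S
  i=13: H-J = 24 → Y
  i=14: U-O =  6 → G
  i=15: G-F =  1 → B
  i=16: A-Y =  2 → C
  i=17: X-M = 11 → L
  i=18: F-N = 18 → S
  i=19: N-P = 24 → Y
  i=20: N-H =  6 → G
  i=21: D-C =  1 → B
  i=22: M-K =  2 → C
  shifts repeat with period 6: SYGBCL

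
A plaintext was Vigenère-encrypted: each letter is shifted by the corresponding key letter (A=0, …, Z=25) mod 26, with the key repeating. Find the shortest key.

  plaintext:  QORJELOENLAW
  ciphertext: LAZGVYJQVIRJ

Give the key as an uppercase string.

  i= 0: L-Q = 21 → V
  i= 1: A-O = 12 → M
  i= 2: Z-R =  8 → I
  i= 3: G-J = 23 → X
  i= 4: V-E = 17 → R
  i= 5: Y-L = 13 → N
  i= 6: J-O = 21 → V
  i= 7: Q-E = 12 → M
  i= 8: V-N =  8 → I
  i= 9: I-L = 23 → X
  i=10: R-A = 17 → R
  i=11: J-W = 13 → N
  shifts repeat with period 6: VMIXRN

VMIXRN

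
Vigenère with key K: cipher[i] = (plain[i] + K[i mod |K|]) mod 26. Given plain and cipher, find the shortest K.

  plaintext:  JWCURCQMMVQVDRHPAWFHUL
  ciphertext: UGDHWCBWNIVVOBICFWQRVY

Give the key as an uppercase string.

LKBNFA

  i= 0: U-J = 11 → L
  i= 1: G-W = 10 → K
  i= 2: D-C =  1 → B
  i= 3: H-U = 13 → N
  i= 4: W-R =  5 → F
  i= 5: C-C =  0 → A
  i= 6: B-Q = 11 → L
  i= 7: W-M = 10 → K
  i= 8: N-M =  1 → B
  i= 9: I-V = 13 → N
  i=10: V-Q =  5 → F
  i=11: V-V =  0 → A
  i=12: O-D = 11 → L
  i=13: B-R = 10 → K
  i=14: I-H =  1 → B
  i=15: C-P = 13 → N
  i=16: F-A =  5 → F
  i=17: W-W =  0 → A
  i=18: Q-F = 11 → L
  i=19: R-H = 10 → K
  i=20: V-U =  1 → B
  i=21: Y-L = 13 → N
  shifts repeat with period 6: LKBNFA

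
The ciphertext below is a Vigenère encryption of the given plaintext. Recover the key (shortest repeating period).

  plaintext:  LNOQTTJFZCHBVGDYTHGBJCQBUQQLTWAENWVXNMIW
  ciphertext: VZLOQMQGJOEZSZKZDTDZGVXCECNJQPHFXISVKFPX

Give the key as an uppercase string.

  i= 0: V-L = 10 → K
  i= 1: Z-N = 12 → M
  i= 2: L-O = 23 → X
  i= 3: O-Q = 24 → Y
  i= 4: Q-T = 23 → X
  i= 5: M-T = 19 → T
  i= 6: Q-J =  7 → H
  i= 7: G-F =  1 → B
  i= 8: J-Z = 10 → K
  i= 9: O-C = 12 → M
  i=10: E-H = 23 → X
  i=11: Z-B = 24 → Y
  i=12: S-V = 23 → X
  i=13: Z-G = 19 → T
  i=14: K-D =  7 → H
  i=15: Z-Y =  1 → B
  i=16: D-T = 10 → K
  i=17: T-H = 12 → M
  i=18: D-G = 23 → X
  i=19: Z-B = 24 → Y
  i=20: G-J = 23 → X
  i=21: V-C = 19 → T
  i=22: X-Q =  7 → H
  i=23: C-B =  1 → B
  i=24: E-U = 10 → K
  i=25: C-Q = 12 → M
  i=26: N-Q = 23 → X
  i=27: J-L = 24 → Y
  i=28: Q-T = 23 → X
  i=29: P-W = 19 → T
  i=30: H-A =  7 → H
  i=31: F-E =  1 → B
  i=32: X-N = 10 → K
  i=33: I-W = 12 → M
  i=34: S-V = 23 → X
  i=35: V-X = 24 → Y
  i=36: K-N = 23 → X
  i=37: F-M = 19 → T
  i=38: P-I =  7 → H
  i=39: X-W =  1 → B
  shifts repeat with period 8: KMXYXTHB

KMXYXTHB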